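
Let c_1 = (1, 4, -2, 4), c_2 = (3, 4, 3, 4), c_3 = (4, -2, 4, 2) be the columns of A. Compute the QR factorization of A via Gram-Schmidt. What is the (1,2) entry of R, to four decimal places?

r_{12} = 4.7676

c_1 = (1, 4, -2, 4); ‖c_1‖ = 6.0828, so q_1 = (0.1644, 0.6576, -0.3288, 0.6576).
r_{12} = q_1·c_2 = 4.7676.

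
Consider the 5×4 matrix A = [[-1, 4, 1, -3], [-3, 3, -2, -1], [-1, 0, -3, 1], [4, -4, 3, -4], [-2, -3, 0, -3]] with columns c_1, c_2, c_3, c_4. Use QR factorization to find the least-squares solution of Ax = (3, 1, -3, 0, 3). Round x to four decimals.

x = (-1.2044, -0.0219, 1.3484, -0.1730)

c_1 = (-1, -3, -1, 4, -2); ‖c_1‖ = 5.5678, so e_1 = (-0.1796, -0.5388, -0.1796, 0.7184, -0.3592).
e_1·c_2 = (-0.1796)·4 + (-0.5388)·3 + (-0.1796)·0 + 0.7184·(-4) + (-0.3592)·(-3) = -4.1309.
u_2 = c_2 + 4.1309·e_1 = (3.2581, 0.7742, -0.7419, -1.0323, -4.4839).
‖u_2‖ = 5.7389, so e_2 = (0.5677, 0.1349, -0.1293, -0.1799, -0.7813).
e_1·c_3 = (-0.1796)·1 + (-0.5388)·(-2) + (-0.1796)·(-3) + 0.7184·3 + (-0.3592)·0 = 3.5921; e_2·c_3 = 0.5677·1 + 0.1349·(-2) + (-0.1293)·(-3) + (-0.1799)·3 + (-0.7813)·0 = 0.1461.
u_3 = c_3 − 3.5921·e_1 − 0.1461·e_2 = (1.5622, -0.0842, -2.3359, 0.4456, 1.4045).
‖u_3‖ = 3.1742, so e_3 = (0.4922, -0.0265, -0.7359, 0.1404, 0.4425).
e_1·c_4 = (-0.1796)·(-3) + (-0.5388)·(-1) + (-0.1796)·1 + 0.7184·(-4) + (-0.3592)·(-3) = -0.8980; e_2·c_4 = 0.5677·(-3) + 0.1349·(-1) + (-0.1293)·1 + (-0.1799)·(-4) + (-0.7813)·(-3) = 1.0961; e_3·c_4 = 0.4922·(-3) + (-0.0265)·(-1) + (-0.7359)·1 + 0.1404·(-4) + 0.4425·(-3) = -4.0749.
u_4 = c_4 + 0.8980·e_1 − 1.0961·e_2 + 4.0749·e_3 = (-1.7781, -1.7399, -2.0184, -2.5856, -0.6632).
‖u_4‖ = 4.1698, so e_4 = (-0.4264, -0.4172, -0.4840, -0.6201, -0.1590).
Qᵀb = (-1.6164, -0.1180, 4.9851, -0.7215).
Back-substitute: x_4 = -0.7215/4.1698 = -0.1730.
x_3 = (4.9851 + 4.0749·(-0.1730))/3.1742 = 1.3484.
x_2 = (-0.1180 − 0.1461·1.3484 − 1.0961·(-0.1730))/5.7389 = -0.0219.
x_1 = (-1.6164 + 4.1309·(-0.0219) − 3.5921·1.3484 + 0.8980·(-0.1730))/5.5678 = -1.2044.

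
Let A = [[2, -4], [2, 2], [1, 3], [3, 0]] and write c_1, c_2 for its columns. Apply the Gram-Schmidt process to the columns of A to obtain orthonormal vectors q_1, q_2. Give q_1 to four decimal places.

c_1 = (2, 2, 1, 3); ‖c_1‖ = 4.2426, so q_1 = (0.4714, 0.4714, 0.2357, 0.7071).

q_1 = (0.4714, 0.4714, 0.2357, 0.7071)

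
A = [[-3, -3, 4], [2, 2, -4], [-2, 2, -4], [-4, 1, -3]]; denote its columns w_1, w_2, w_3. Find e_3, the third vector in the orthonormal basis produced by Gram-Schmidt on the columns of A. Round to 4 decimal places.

e_1 = w_1/‖w_1‖ = (-3, 2, -2, -4)/5.7446 = (-0.5222, 0.3482, -0.3482, -0.6963).
r_{12} = e_1·w_2 = 0.8704.
u_2 = w_2 − 0.8704·e_1 = (-2.5455, 1.6970, 2.3030, 1.6061).
‖u_2‖ = 4.1524, so e_2 = (-0.6130, 0.4087, 0.5546, 0.3868).
r_{13} = e_1·w_3 = 0.0000; r_{23} = e_2·w_3 = -7.4656.
u_3 = w_3 − 0.0000·e_1 + 7.4656·e_2 = (-0.5764, -0.9490, 0.1406, -0.1125).
‖u_3‖ = 1.1249, so e_3 = (-0.5124, -0.8437, 0.1250, -0.1000).

e_3 = (-0.5124, -0.8437, 0.1250, -0.1000)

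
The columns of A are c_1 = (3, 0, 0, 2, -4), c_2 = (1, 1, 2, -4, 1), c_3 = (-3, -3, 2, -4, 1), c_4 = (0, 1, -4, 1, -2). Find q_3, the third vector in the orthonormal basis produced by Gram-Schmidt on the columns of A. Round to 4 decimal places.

q_1 = c_1/‖c_1‖ = (3, 0, 0, 2, -4)/5.3852 = (0.5571, 0.0000, 0.0000, 0.3714, -0.7428).
r_{12} = q_1·c_2 = -1.6713.
u_2 = c_2 + 1.6713·q_1 = (1.9310, 1.0000, 2.0000, -3.3793, -0.2414).
‖u_2‖ = 4.4952, so q_2 = (0.4296, 0.2225, 0.4449, -0.7518, -0.0537).
r_{13} = q_1·c_3 = -3.8996; r_{23} = q_2·c_3 = 1.8871.
u_3 = c_3 + 3.8996·q_1 − 1.8871·q_2 = (-1.6382, -3.4198, 1.1604, -1.1331, -1.7952).
‖u_3‖ = 4.4980, so q_3 = (-0.3642, -0.7603, 0.2580, -0.2519, -0.3991).

q_3 = (-0.3642, -0.7603, 0.2580, -0.2519, -0.3991)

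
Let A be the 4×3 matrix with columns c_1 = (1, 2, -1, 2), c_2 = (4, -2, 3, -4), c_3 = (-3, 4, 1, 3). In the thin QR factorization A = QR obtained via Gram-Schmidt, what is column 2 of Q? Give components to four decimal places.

c_1 = (1, 2, -1, 2); ‖c_1‖ = 3.1623, so q_1 = (0.3162, 0.6325, -0.3162, 0.6325).
q_1·c_2 = 0.3162·4 + 0.6325·(-2) + (-0.3162)·3 + 0.6325·(-4) = -3.4785.
u_2 = c_2 + 3.4785·q_1 = (5.1000, 0.2000, 1.9000, -1.8000).
‖u_2‖ = 5.7359, so q_2 = (0.8891, 0.0349, 0.3312, -0.3138).

q_2 = (0.8891, 0.0349, 0.3312, -0.3138)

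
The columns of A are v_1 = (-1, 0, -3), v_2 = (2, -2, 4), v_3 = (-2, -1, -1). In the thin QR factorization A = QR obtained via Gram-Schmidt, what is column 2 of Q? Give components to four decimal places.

q_2 = (0.2860, -0.9535, -0.0953)

v_1 = (-1, 0, -3); ‖v_1‖ = 3.1623, so q_1 = (-0.3162, 0.0000, -0.9487).
q_1·v_2 = (-0.3162)·2 + 0.0000·(-2) + (-0.9487)·4 = -4.4272.
u_2 = v_2 + 4.4272·q_1 = (0.6000, -2.0000, -0.2000).
‖u_2‖ = 2.0976, so q_2 = (0.2860, -0.9535, -0.0953).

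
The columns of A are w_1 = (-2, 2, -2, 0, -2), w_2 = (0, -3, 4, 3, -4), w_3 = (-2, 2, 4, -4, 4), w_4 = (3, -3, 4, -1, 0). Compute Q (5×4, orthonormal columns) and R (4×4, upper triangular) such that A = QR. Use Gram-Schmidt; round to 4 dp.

w_1 = (-2, 2, -2, 0, -2); ‖w_1‖ = 4.0000, so e_1 = (-0.5000, 0.5000, -0.5000, 0.0000, -0.5000).
e_1·w_2 = (-0.5000)·0 + 0.5000·(-3) + (-0.5000)·4 + 0.0000·3 + (-0.5000)·(-4) = -1.5000.
u_2 = w_2 + 1.5000·e_1 = (-0.7500, -2.2500, 3.2500, 3.0000, -4.7500).
‖u_2‖ = 6.9101, so e_2 = (-0.1085, -0.3256, 0.4703, 0.4341, -0.6874).
e_1·w_3 = (-0.5000)·(-2) + 0.5000·2 + (-0.5000)·4 + 0.0000·(-4) + (-0.5000)·4 = -2.0000; e_2·w_3 = (-0.1085)·(-2) + (-0.3256)·2 + 0.4703·4 + 0.4341·(-4) + (-0.6874)·4 = -3.0390.
u_3 = w_3 + 2.0000·e_1 + 3.0390·e_2 = (-3.3298, 2.0105, 4.4293, -2.6806, 0.9110).
‖u_3‖ = 6.5394, so e_3 = (-0.5092, 0.3074, 0.6773, -0.4099, 0.1393).
e_1·w_4 = (-0.5000)·3 + 0.5000·(-3) + (-0.5000)·4 + 0.0000·(-1) + (-0.5000)·0 = -5.0000; e_2·w_4 = (-0.1085)·3 + (-0.3256)·(-3) + 0.4703·4 + 0.4341·(-1) + (-0.6874)·0 = 2.0984; e_3·w_4 = (-0.5092)·3 + 0.3074·(-3) + 0.6773·4 + (-0.4099)·(-1) + 0.1393·0 = 0.6693.
u_4 = w_4 + 5.0000·e_1 − 2.0984·e_2 − 0.6693·e_3 = (1.0686, -0.0225, 0.0597, -1.6366, -1.1508).
‖u_4‖ = 2.2691, so e_4 = (0.4709, -0.0099, 0.0263, -0.7213, -0.5072).

Q = [[-0.5000, -0.1085, -0.5092, 0.4709], [0.5000, -0.3256, 0.3074, -0.0099], [-0.5000, 0.4703, 0.6773, 0.0263], [0.0000, 0.4341, -0.4099, -0.7213], [-0.5000, -0.6874, 0.1393, -0.5072]], R = [[4.0000, -1.5000, -2.0000, -5.0000], [0.0000, 6.9101, -3.0390, 2.0984], [0.0000, 0.0000, 6.5394, 0.6693], [0.0000, 0.0000, 0.0000, 2.2691]]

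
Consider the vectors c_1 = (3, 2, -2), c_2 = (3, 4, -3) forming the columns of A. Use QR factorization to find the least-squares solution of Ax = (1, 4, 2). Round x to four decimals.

x = (-1.2449, 1.2245)

e_1 = c_1/‖c_1‖ = (3, 2, -2)/4.1231 = (0.7276, 0.4851, -0.4851).
r_{12} = e_1·c_2 = 5.5783.
u_2 = c_2 − 5.5783·e_1 = (-1.0588, 1.2941, -0.2941).
‖u_2‖ = 1.6977, so e_2 = (-0.6237, 0.7623, -0.1732).
Qᵀb = (1.6977, 2.0789).
Back-substitute: x_2 = 2.0789/1.6977 = 1.2245.
x_1 = (1.6977 − 5.5783·1.2245)/4.1231 = -1.2449.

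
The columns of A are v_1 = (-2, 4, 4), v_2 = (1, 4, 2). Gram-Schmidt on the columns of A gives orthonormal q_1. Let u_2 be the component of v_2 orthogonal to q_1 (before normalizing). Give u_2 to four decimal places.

u_2 = (2.2222, 1.5556, -0.4444)

v_1 = (-2, 4, 4); ‖v_1‖ = 6.0000, so q_1 = (-0.3333, 0.6667, 0.6667).
q_1·v_2 = (-0.3333)·1 + 0.6667·4 + 0.6667·2 = 3.6667.
u_2 = v_2 − 3.6667·q_1 = (2.2222, 1.5556, -0.4444).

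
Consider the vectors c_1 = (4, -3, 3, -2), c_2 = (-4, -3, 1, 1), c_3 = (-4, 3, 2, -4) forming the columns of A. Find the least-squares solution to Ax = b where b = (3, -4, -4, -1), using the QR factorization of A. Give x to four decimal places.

x = (0.1978, -0.0357, -0.5699)

e_1 = c_1/‖c_1‖ = (4, -3, 3, -2)/6.1644 = (0.6489, -0.4867, 0.4867, -0.3244).
r_{12} = e_1·c_2 = -0.9733.
u_2 = c_2 + 0.9733·e_1 = (-3.3684, -3.4737, 1.4737, 0.6842).
‖u_2‖ = 5.1042, so e_2 = (-0.6599, -0.6806, 0.2887, 0.1340).
r_{13} = e_1·c_3 = -1.7844; r_{23} = e_2·c_3 = 0.6393.
u_3 = c_3 + 1.7844·e_1 − 0.6393·e_2 = (-2.4202, 2.5667, 2.6838, -4.6646).
‖u_3‖ = 6.4348, so e_3 = (-0.3761, 0.3989, 0.4171, -0.7249).
Qᵀb = (2.2711, -0.5465, -3.6672).
Back-substitute: x_3 = -3.6672/6.4348 = -0.5699.
x_2 = (-0.5465 − 0.6393·(-0.5699))/5.1042 = -0.0357.
x_1 = (2.2711 + 0.9733·(-0.0357) + 1.7844·(-0.5699))/6.1644 = 0.1978.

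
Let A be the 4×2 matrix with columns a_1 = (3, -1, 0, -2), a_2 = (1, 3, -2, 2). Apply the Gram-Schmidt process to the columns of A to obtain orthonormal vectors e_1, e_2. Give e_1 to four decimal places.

e_1 = a_1/‖a_1‖ = (3, -1, 0, -2)/3.7417 = (0.8018, -0.2673, 0.0000, -0.5345).

e_1 = (0.8018, -0.2673, 0.0000, -0.5345)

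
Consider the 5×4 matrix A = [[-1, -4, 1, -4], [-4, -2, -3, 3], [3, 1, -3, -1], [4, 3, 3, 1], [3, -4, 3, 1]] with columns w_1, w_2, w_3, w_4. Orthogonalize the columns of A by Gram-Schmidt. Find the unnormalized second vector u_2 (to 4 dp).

w_1 = (-1, -4, 3, 4, 3); ‖w_1‖ = 7.1414, so q_1 = (-0.1400, -0.5601, 0.4201, 0.5601, 0.4201).
q_1·w_2 = (-0.1400)·(-4) + (-0.5601)·(-2) + 0.4201·1 + 0.5601·3 + 0.4201·(-4) = 2.1004.
u_2 = w_2 − 2.1004·q_1 = (-3.7059, -0.8235, 0.1176, 1.8235, -4.8824).

u_2 = (-3.7059, -0.8235, 0.1176, 1.8235, -4.8824)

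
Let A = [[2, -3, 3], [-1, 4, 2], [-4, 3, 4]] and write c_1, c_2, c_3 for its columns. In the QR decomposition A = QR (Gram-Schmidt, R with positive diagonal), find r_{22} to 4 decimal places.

r_{22} = 3.3094

c_1 = (2, -1, -4); ‖c_1‖ = 4.5826, so e_1 = (0.4364, -0.2182, -0.8729).
e_1·c_2 = 0.4364·(-3) + (-0.2182)·4 + (-0.8729)·3 = -4.8008.
u_2 = c_2 + 4.8008·e_1 = (-0.9048, 2.9524, -1.1905).
r_{22} = ‖u_2‖ = 3.3094.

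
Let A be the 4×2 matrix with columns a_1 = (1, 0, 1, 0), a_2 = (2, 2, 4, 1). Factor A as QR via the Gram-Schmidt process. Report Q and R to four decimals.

Q = [[0.7071, -0.3780], [0.0000, 0.7559], [0.7071, 0.3780], [0.0000, 0.3780]], R = [[1.4142, 4.2426], [0.0000, 2.6458]]

a_1 = (1, 0, 1, 0); ‖a_1‖ = 1.4142, so q_1 = (0.7071, 0.0000, 0.7071, 0.0000).
q_1·a_2 = 0.7071·2 + 0.0000·2 + 0.7071·4 + 0.0000·1 = 4.2426.
u_2 = a_2 − 4.2426·q_1 = (-1.0000, 2.0000, 1.0000, 1.0000).
‖u_2‖ = 2.6458, so q_2 = (-0.3780, 0.7559, 0.3780, 0.3780).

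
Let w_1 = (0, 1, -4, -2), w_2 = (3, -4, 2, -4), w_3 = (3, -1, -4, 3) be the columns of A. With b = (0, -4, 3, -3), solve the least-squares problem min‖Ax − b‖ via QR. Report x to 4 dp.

x = (-0.2199, 0.6907, -0.2910)

w_1 = (0, 1, -4, -2); ‖w_1‖ = 4.5826, so e_1 = (0.0000, 0.2182, -0.8729, -0.4364).
e_1·w_2 = 0.0000·3 + 0.2182·(-4) + (-0.8729)·2 + (-0.4364)·(-4) = -0.8729.
u_2 = w_2 + 0.8729·e_1 = (3.0000, -3.8095, 1.2381, -4.3810).
‖u_2‖ = 6.6512, so e_2 = (0.4510, -0.5728, 0.1861, -0.6587).
e_1·w_3 = 0.0000·3 + 0.2182·(-1) + (-0.8729)·(-4) + (-0.4364)·3 = 1.9640; e_2·w_3 = 0.4510·3 + (-0.5728)·(-1) + 0.1861·(-4) + (-0.6587)·3 = -0.7947.
u_3 = w_3 − 1.9640·e_1 + 0.7947·e_2 = (3.3584, -1.8837, -2.1378, 3.3337).
‖u_3‖ = 5.5237, so e_3 = (0.6080, -0.3410, -0.3870, 0.6035).
Qᵀb = (-2.1822, 4.8255, -1.6075).
Back-substitute: x_3 = -1.6075/5.5237 = -0.2910.
x_2 = (4.8255 + 0.7947·(-0.2910))/6.6512 = 0.6907.
x_1 = (-2.1822 + 0.8729·0.6907 − 1.9640·(-0.2910))/4.5826 = -0.2199.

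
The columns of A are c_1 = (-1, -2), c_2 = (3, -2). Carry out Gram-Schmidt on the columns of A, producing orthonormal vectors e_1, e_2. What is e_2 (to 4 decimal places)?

c_1 = (-1, -2); ‖c_1‖ = 2.2361, so e_1 = (-0.4472, -0.8944).
e_1·c_2 = (-0.4472)·3 + (-0.8944)·(-2) = 0.4472.
u_2 = c_2 − 0.4472·e_1 = (3.2000, -1.6000).
‖u_2‖ = 3.5777, so e_2 = (0.8944, -0.4472).

e_2 = (0.8944, -0.4472)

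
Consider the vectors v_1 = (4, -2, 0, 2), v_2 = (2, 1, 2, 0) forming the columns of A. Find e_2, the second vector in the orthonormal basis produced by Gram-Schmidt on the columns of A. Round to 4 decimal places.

e_2 = (0.3651, 0.5477, 0.7303, -0.1826)

v_1 = (4, -2, 0, 2); ‖v_1‖ = 4.8990, so e_1 = (0.8165, -0.4082, 0.0000, 0.4082).
e_1·v_2 = 0.8165·2 + (-0.4082)·1 + 0.0000·2 + 0.4082·0 = 1.2247.
u_2 = v_2 − 1.2247·e_1 = (1.0000, 1.5000, 2.0000, -0.5000).
‖u_2‖ = 2.7386, so e_2 = (0.3651, 0.5477, 0.7303, -0.1826).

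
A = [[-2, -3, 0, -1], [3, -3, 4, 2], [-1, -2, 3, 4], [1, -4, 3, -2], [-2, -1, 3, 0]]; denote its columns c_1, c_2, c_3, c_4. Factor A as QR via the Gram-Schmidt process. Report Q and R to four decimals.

Q = [[-0.4588, -0.5342, -0.5598, 0.1549], [0.6882, -0.4070, 0.2502, 0.1936], [-0.2294, -0.3477, 0.4001, 0.6953], [0.2294, -0.6190, -0.1348, -0.4942], [-0.4588, -0.2120, 0.6676, -0.4592]], R = [[4.3589, -0.6882, 1.3765, 0.4588], [0.0000, 6.2070, -5.1640, -0.4325], [0.0000, 0.0000, 3.7998, 2.9305], [0.0000, 0.0000, 0.0000, 4.0018]]

c_1 = (-2, 3, -1, 1, -2); ‖c_1‖ = 4.3589, so q_1 = (-0.4588, 0.6882, -0.2294, 0.2294, -0.4588).
q_1·c_2 = (-0.4588)·(-3) + 0.6882·(-3) + (-0.2294)·(-2) + 0.2294·(-4) + (-0.4588)·(-1) = -0.6882.
u_2 = c_2 + 0.6882·q_1 = (-3.3158, -2.5263, -2.1579, -3.8421, -1.3158).
‖u_2‖ = 6.2070, so q_2 = (-0.5342, -0.4070, -0.3477, -0.6190, -0.2120).
q_1·c_3 = (-0.4588)·0 + 0.6882·4 + (-0.2294)·3 + 0.2294·3 + (-0.4588)·3 = 1.3765; q_2·c_3 = (-0.5342)·0 + (-0.4070)·4 + (-0.3477)·3 + (-0.6190)·3 + (-0.2120)·3 = -5.1640.
u_3 = c_3 − 1.3765·q_1 + 5.1640·q_2 = (-2.1270, 0.9508, 1.5205, -0.5123, 2.5369).
‖u_3‖ = 3.7998, so q_3 = (-0.5598, 0.2502, 0.4001, -0.1348, 0.6676).
q_1·c_4 = (-0.4588)·(-1) + 0.6882·2 + (-0.2294)·4 + 0.2294·(-2) + (-0.4588)·0 = 0.4588; q_2·c_4 = (-0.5342)·(-1) + (-0.4070)·2 + (-0.3477)·4 + (-0.6190)·(-2) + (-0.2120)·0 = -0.4325; q_3·c_4 = (-0.5598)·(-1) + 0.2502·2 + 0.4001·4 + (-0.1348)·(-2) + 0.6676·0 = 2.9305.
u_4 = c_4 − 0.4588·q_1 + 0.4325·q_2 − 2.9305·q_3 = (0.6199, 0.7749, 2.7823, -1.9779, -1.8376).
‖u_4‖ = 4.0018, so q_4 = (0.1549, 0.1936, 0.6953, -0.4942, -0.4592).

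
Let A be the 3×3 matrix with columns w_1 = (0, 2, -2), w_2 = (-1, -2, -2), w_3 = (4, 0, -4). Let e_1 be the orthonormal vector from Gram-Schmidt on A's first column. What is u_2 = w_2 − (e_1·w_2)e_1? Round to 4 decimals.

e_1 = w_1/‖w_1‖ = (0, 2, -2)/2.8284 = (0.0000, 0.7071, -0.7071).
r_{12} = e_1·w_2 = 0.0000.
u_2 = w_2 + 0.0000·e_1 = (-1.0000, -2.0000, -2.0000).

u_2 = (-1.0000, -2.0000, -2.0000)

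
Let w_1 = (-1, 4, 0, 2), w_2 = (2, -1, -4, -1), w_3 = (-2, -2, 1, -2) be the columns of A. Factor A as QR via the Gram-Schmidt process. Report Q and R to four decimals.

Q = [[-0.2182, 0.3719, -0.8074], [0.8729, 0.1203, 0.0538], [0.0000, -0.9188, -0.2893], [0.4364, -0.0547, -0.5114]], R = [[4.5826, -1.7457, -2.1822], [0.0000, 4.3534, -1.7939], [0.0000, 0.0000, 2.2406]]

w_1 = (-1, 4, 0, 2); ‖w_1‖ = 4.5826, so q_1 = (-0.2182, 0.8729, 0.0000, 0.4364).
q_1·w_2 = (-0.2182)·2 + 0.8729·(-1) + 0.0000·(-4) + 0.4364·(-1) = -1.7457.
u_2 = w_2 + 1.7457·q_1 = (1.6190, 0.5238, -4.0000, -0.2381).
‖u_2‖ = 4.3534, so q_2 = (0.3719, 0.1203, -0.9188, -0.0547).
q_1·w_3 = (-0.2182)·(-2) + 0.8729·(-2) + 0.0000·1 + 0.4364·(-2) = -2.1822; q_2·w_3 = 0.3719·(-2) + 0.1203·(-2) + (-0.9188)·1 + (-0.0547)·(-2) = -1.7939.
u_3 = w_3 + 2.1822·q_1 + 1.7939·q_2 = (-1.8090, 0.1206, -0.6482, -1.1457).
‖u_3‖ = 2.2406, so q_3 = (-0.8074, 0.0538, -0.2893, -0.5114).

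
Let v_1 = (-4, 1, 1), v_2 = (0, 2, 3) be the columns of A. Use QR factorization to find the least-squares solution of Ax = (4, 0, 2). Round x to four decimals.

x = (-1.0144, 0.8517)

q_1 = v_1/‖v_1‖ = (-4, 1, 1)/4.2426 = (-0.9428, 0.2357, 0.2357).
r_{12} = q_1·v_2 = 1.1785.
u_2 = v_2 − 1.1785·q_1 = (1.1111, 1.7222, 2.7222).
‖u_2‖ = 3.4075, so q_2 = (0.3261, 0.5054, 0.7989).
Qᵀb = (-3.2998, 2.9021).
Back-substitute: x_2 = 2.9021/3.4075 = 0.8517.
x_1 = (-3.2998 − 1.1785·0.8517)/4.2426 = -1.0144.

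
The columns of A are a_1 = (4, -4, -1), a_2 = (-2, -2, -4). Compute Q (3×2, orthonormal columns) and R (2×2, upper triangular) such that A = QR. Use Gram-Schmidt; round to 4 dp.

a_1 = (4, -4, -1); ‖a_1‖ = 5.7446, so e_1 = (0.6963, -0.6963, -0.1741).
e_1·a_2 = 0.6963·(-2) + (-0.6963)·(-2) + (-0.1741)·(-4) = 0.6963.
u_2 = a_2 − 0.6963·e_1 = (-2.4848, -1.5152, -3.8788).
‖u_2‖ = 4.8492, so e_2 = (-0.5124, -0.3125, -0.7999).

Q = [[0.6963, -0.5124], [-0.6963, -0.3125], [-0.1741, -0.7999]], R = [[5.7446, 0.6963], [0.0000, 4.8492]]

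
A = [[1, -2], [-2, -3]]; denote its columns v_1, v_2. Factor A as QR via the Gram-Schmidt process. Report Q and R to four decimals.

Q = [[0.4472, -0.8944], [-0.8944, -0.4472]], R = [[2.2361, 1.7889], [0.0000, 3.1305]]

q_1 = v_1/‖v_1‖ = (1, -2)/2.2361 = (0.4472, -0.8944).
r_{12} = q_1·v_2 = 1.7889.
u_2 = v_2 − 1.7889·q_1 = (-2.8000, -1.4000).
‖u_2‖ = 3.1305, so q_2 = (-0.8944, -0.4472).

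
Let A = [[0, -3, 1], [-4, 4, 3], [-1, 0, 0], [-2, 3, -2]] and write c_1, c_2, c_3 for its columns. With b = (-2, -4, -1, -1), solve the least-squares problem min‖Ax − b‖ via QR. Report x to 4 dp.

c_1 = (0, -4, -1, -2); ‖c_1‖ = 4.5826, so e_1 = (0.0000, -0.8729, -0.2182, -0.4364).
e_1·c_2 = 0.0000·(-3) + (-0.8729)·4 + (-0.2182)·0 + (-0.4364)·3 = -4.8008.
u_2 = c_2 + 4.8008·e_1 = (-3.0000, -0.1905, -1.0476, 0.9048).
‖u_2‖ = 3.3094, so e_2 = (-0.9065, -0.0576, -0.3166, 0.2734).
e_1·c_3 = 0.0000·1 + (-0.8729)·3 + (-0.2182)·0 + (-0.4364)·(-2) = -1.7457; e_2·c_3 = (-0.9065)·1 + (-0.0576)·3 + (-0.3166)·0 + 0.2734·(-2) = -1.6259.
u_3 = c_3 + 1.7457·e_1 + 1.6259·e_2 = (-0.4739, 1.3826, -0.8957, -2.3174).
‖u_3‖ = 2.8825, so e_3 = (-0.1644, 0.4797, -0.3107, -0.8040).
Qᵀb = (4.1461, 2.0864, -0.4751).
Back-substitute: x_3 = -0.4751/2.8825 = -0.1648.
x_2 = (2.0864 + 1.6259·(-0.1648))/3.3094 = 0.5495.
x_1 = (4.1461 + 4.8008·0.5495 + 1.7457·(-0.1648))/4.5826 = 1.4176.

x = (1.4176, 0.5495, -0.1648)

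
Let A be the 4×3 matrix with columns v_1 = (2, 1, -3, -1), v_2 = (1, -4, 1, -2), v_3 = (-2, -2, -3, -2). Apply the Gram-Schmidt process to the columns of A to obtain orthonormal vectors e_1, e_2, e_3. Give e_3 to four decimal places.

e_3 = (-0.7891, -0.2258, -0.5317, -0.2088)

v_1 = (2, 1, -3, -1); ‖v_1‖ = 3.8730, so e_1 = (0.5164, 0.2582, -0.7746, -0.2582).
e_1·v_2 = 0.5164·1 + 0.2582·(-4) + (-0.7746)·1 + (-0.2582)·(-2) = -0.7746.
u_2 = v_2 + 0.7746·e_1 = (1.4000, -3.8000, 0.4000, -2.2000).
‖u_2‖ = 4.6260, so e_2 = (0.3026, -0.8214, 0.0865, -0.4756).
e_1·v_3 = 0.5164·(-2) + 0.2582·(-2) + (-0.7746)·(-3) + (-0.2582)·(-2) = 1.2910; e_2·v_3 = 0.3026·(-2) + (-0.8214)·(-2) + 0.0865·(-3) + (-0.4756)·(-2) = 1.7294.
u_3 = v_3 − 1.2910·e_1 − 1.7294·e_2 = (-3.1900, -0.9128, -2.1495, -0.8442).
‖u_3‖ = 4.0426, so e_3 = (-0.7891, -0.2258, -0.5317, -0.2088).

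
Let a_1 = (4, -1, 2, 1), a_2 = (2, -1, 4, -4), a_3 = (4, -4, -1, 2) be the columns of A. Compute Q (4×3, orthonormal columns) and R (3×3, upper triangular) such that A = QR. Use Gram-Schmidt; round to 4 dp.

Q = [[0.8528, -0.0672, 0.0579], [-0.2132, -0.0756, -0.8685], [0.4264, 0.5205, -0.4487], [0.2132, -0.8479, -0.2026]], R = [[4.6904, 2.7716, 4.2640], [0.0000, 5.4146, -2.1826], [0.0000, 0.0000, 3.7489]]

a_1 = (4, -1, 2, 1); ‖a_1‖ = 4.6904, so q_1 = (0.8528, -0.2132, 0.4264, 0.2132).
q_1·a_2 = 0.8528·2 + (-0.2132)·(-1) + 0.4264·4 + 0.2132·(-4) = 2.7716.
u_2 = a_2 − 2.7716·q_1 = (-0.3636, -0.4091, 2.8182, -4.5909).
‖u_2‖ = 5.4146, so q_2 = (-0.0672, -0.0756, 0.5205, -0.8479).
q_1·a_3 = 0.8528·4 + (-0.2132)·(-4) + 0.4264·(-1) + 0.2132·2 = 4.2640; q_2·a_3 = (-0.0672)·4 + (-0.0756)·(-4) + 0.5205·(-1) + (-0.8479)·2 = -2.1826.
u_3 = a_3 − 4.2640·q_1 + 2.1826·q_2 = (0.2171, -3.2558, -1.6822, -0.7597).
‖u_3‖ = 3.7489, so q_3 = (0.0579, -0.8685, -0.4487, -0.2026).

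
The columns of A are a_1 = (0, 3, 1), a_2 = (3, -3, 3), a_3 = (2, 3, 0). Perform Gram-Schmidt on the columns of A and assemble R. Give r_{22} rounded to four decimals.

e_1 = a_1/‖a_1‖ = (0, 3, 1)/3.1623 = (0.0000, 0.9487, 0.3162).
r_{12} = e_1·a_2 = -1.8974.
u_2 = a_2 + 1.8974·e_1 = (3.0000, -1.2000, 3.6000).
r_{22} = ‖u_2‖ = 4.8374.

r_{22} = 4.8374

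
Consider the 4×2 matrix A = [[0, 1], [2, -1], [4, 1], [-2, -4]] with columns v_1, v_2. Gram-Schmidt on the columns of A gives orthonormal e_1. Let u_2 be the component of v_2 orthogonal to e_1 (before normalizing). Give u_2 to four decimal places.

v_1 = (0, 2, 4, -2); ‖v_1‖ = 4.8990, so e_1 = (0.0000, 0.4082, 0.8165, -0.4082).
e_1·v_2 = 0.0000·1 + 0.4082·(-1) + 0.8165·1 + (-0.4082)·(-4) = 2.0412.
u_2 = v_2 − 2.0412·e_1 = (1.0000, -1.8333, -0.6667, -3.1667).

u_2 = (1.0000, -1.8333, -0.6667, -3.1667)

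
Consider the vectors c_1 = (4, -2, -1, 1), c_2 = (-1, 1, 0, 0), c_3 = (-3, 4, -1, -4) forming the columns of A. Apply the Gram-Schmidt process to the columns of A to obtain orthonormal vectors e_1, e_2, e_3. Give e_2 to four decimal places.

e_2 = (0.1508, 0.7538, -0.4523, 0.4523)

c_1 = (4, -2, -1, 1); ‖c_1‖ = 4.6904, so e_1 = (0.8528, -0.4264, -0.2132, 0.2132).
e_1·c_2 = 0.8528·(-1) + (-0.4264)·1 + (-0.2132)·0 + 0.2132·0 = -1.2792.
u_2 = c_2 + 1.2792·e_1 = (0.0909, 0.4545, -0.2727, 0.2727).
‖u_2‖ = 0.6030, so e_2 = (0.1508, 0.7538, -0.4523, 0.4523).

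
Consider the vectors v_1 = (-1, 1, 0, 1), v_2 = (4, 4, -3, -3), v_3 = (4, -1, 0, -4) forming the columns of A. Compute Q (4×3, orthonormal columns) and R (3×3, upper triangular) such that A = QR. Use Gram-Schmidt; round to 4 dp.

q_1 = v_1/‖v_1‖ = (-1, 1, 0, 1)/1.7321 = (-0.5774, 0.5774, 0.0000, 0.5774).
r_{12} = q_1·v_2 = -1.7321.
u_2 = v_2 + 1.7321·q_1 = (3.0000, 5.0000, -3.0000, -2.0000).
‖u_2‖ = 6.8557, so q_2 = (0.4376, 0.7293, -0.4376, -0.2917).
r_{13} = q_1·v_3 = -5.1962; r_{23} = q_2·v_3 = 2.1880.
u_3 = v_3 + 5.1962·q_1 − 2.1880·q_2 = (0.0426, 0.4043, 0.9574, -0.3617).
‖u_3‖ = 1.1013, so q_3 = (0.0386, 0.3671, 0.8694, -0.3284).

Q = [[-0.5774, 0.4376, 0.0386], [0.5774, 0.7293, 0.3671], [0.0000, -0.4376, 0.8694], [0.5774, -0.2917, -0.3284]], R = [[1.7321, -1.7321, -5.1962], [0.0000, 6.8557, 2.1880], [0.0000, 0.0000, 1.1013]]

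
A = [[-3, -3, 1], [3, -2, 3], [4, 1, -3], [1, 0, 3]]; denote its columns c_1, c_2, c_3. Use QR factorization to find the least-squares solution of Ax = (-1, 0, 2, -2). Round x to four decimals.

x = (0.2574, -0.2305, -0.5355)

c_1 = (-3, 3, 4, 1); ‖c_1‖ = 5.9161, so e_1 = (-0.5071, 0.5071, 0.6761, 0.1690).
e_1·c_2 = (-0.5071)·(-3) + 0.5071·(-2) + 0.6761·1 + 0.1690·0 = 1.1832.
u_2 = c_2 − 1.1832·e_1 = (-2.4000, -2.6000, 0.2000, -0.2000).
‖u_2‖ = 3.5496, so e_2 = (-0.6761, -0.7325, 0.0563, -0.0563).
e_1·c_3 = (-0.5071)·1 + 0.5071·3 + 0.6761·(-3) + 0.1690·3 = -0.5071; e_2·c_3 = (-0.6761)·1 + (-0.7325)·3 + 0.0563·(-3) + (-0.0563)·3 = -3.2116.
u_3 = c_3 + 0.5071·e_1 + 3.2116·e_2 = (-1.4286, 0.9048, -2.4762, 2.9048).
‖u_3‖ = 4.1748, so e_3 = (-0.3422, 0.2167, -0.5931, 0.6958).
Qᵀb = (1.5213, 0.9015, -2.2357).
Back-substitute: x_3 = -2.2357/4.1748 = -0.5355.
x_2 = (0.9015 + 3.2116·(-0.5355))/3.5496 = -0.2305.
x_1 = (1.5213 − 1.1832·(-0.2305) + 0.5071·(-0.5355))/5.9161 = 0.2574.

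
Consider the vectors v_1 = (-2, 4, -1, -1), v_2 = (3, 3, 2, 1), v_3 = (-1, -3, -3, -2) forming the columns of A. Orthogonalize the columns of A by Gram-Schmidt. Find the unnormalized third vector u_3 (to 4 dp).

u_3 = (1.3441, 0.0080, -1.4004, -1.2555)

v_1 = (-2, 4, -1, -1); ‖v_1‖ = 4.6904, so e_1 = (-0.4264, 0.8528, -0.2132, -0.2132).
e_1·v_2 = (-0.4264)·3 + 0.8528·3 + (-0.2132)·2 + (-0.2132)·1 = 0.6396.
u_2 = v_2 − 0.6396·e_1 = (3.2727, 2.4545, 2.1364, 1.1364).
‖u_2‖ = 4.7530, so e_2 = (0.6886, 0.5164, 0.4495, 0.2391).
e_1·v_3 = (-0.4264)·(-1) + 0.8528·(-3) + (-0.2132)·(-3) + (-0.2132)·(-2) = -1.0660; e_2·v_3 = 0.6886·(-1) + 0.5164·(-3) + 0.4495·(-3) + 0.2391·(-2) = -4.0644.
u_3 = v_3 + 1.0660·e_1 + 4.0644·e_2 = (1.3441, 0.0080, -1.4004, -1.2555).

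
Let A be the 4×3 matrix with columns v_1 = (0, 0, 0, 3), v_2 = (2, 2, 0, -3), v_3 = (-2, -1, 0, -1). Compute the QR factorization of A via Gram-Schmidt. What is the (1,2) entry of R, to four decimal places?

e_1 = v_1/‖v_1‖ = (0, 0, 0, 3)/3.0000 = (0.0000, 0.0000, 0.0000, 1.0000).
r_{12} = e_1·v_2 = -3.0000.

r_{12} = -3.0000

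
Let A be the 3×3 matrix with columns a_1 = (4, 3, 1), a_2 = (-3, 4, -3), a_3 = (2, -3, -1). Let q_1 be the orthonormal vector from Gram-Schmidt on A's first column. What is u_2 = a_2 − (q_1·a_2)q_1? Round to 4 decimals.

a_1 = (4, 3, 1); ‖a_1‖ = 5.0990, so q_1 = (0.7845, 0.5883, 0.1961).
q_1·a_2 = 0.7845·(-3) + 0.5883·4 + 0.1961·(-3) = -0.5883.
u_2 = a_2 + 0.5883·q_1 = (-2.5385, 4.3462, -2.8846).

u_2 = (-2.5385, 4.3462, -2.8846)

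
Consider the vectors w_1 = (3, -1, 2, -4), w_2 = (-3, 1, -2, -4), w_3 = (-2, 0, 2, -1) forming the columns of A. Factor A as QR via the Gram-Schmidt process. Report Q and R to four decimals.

Q = [[0.5477, -0.5855, -0.5658], [-0.1826, 0.1952, -0.0514], [0.3651, -0.3904, 0.8230], [-0.7303, -0.6831, 0.0000]], R = [[5.4772, 0.3651, 0.3651], [0.0000, 5.4650, 1.0735], [0.0000, 0.0000, 2.7775]]

w_1 = (3, -1, 2, -4); ‖w_1‖ = 5.4772, so e_1 = (0.5477, -0.1826, 0.3651, -0.7303).
e_1·w_2 = 0.5477·(-3) + (-0.1826)·1 + 0.3651·(-2) + (-0.7303)·(-4) = 0.3651.
u_2 = w_2 − 0.3651·e_1 = (-3.2000, 1.0667, -2.1333, -3.7333).
‖u_2‖ = 5.4650, so e_2 = (-0.5855, 0.1952, -0.3904, -0.6831).
e_1·w_3 = 0.5477·(-2) + (-0.1826)·0 + 0.3651·2 + (-0.7303)·(-1) = 0.3651; e_2·w_3 = (-0.5855)·(-2) + 0.1952·0 + (-0.3904)·2 + (-0.6831)·(-1) = 1.0735.
u_3 = w_3 − 0.3651·e_1 − 1.0735·e_2 = (-1.5714, -0.1429, 2.2857, 0.0000).
‖u_3‖ = 2.7775, so e_3 = (-0.5658, -0.0514, 0.8230, 0.0000).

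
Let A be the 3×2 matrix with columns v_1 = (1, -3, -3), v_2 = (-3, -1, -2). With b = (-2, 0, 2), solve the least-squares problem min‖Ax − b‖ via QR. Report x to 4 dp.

v_1 = (1, -3, -3); ‖v_1‖ = 4.3589, so q_1 = (0.2294, -0.6882, -0.6882).
q_1·v_2 = 0.2294·(-3) + (-0.6882)·(-1) + (-0.6882)·(-2) = 1.3765.
u_2 = v_2 − 1.3765·q_1 = (-3.3158, -0.0526, -1.0526).
‖u_2‖ = 3.4793, so q_2 = (-0.9530, -0.0151, -0.3025).
Qᵀb = (-1.8353, 1.3009).
Back-substitute: x_2 = 1.3009/3.4793 = 0.3739.
x_1 = (-1.8353 − 1.3765·0.3739)/4.3589 = -0.5391.

x = (-0.5391, 0.3739)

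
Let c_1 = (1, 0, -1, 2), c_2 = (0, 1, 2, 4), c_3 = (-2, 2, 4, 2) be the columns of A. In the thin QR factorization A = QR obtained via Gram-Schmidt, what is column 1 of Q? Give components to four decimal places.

e_1 = (0.4082, 0.0000, -0.4082, 0.8165)

e_1 = c_1/‖c_1‖ = (1, 0, -1, 2)/2.4495 = (0.4082, 0.0000, -0.4082, 0.8165).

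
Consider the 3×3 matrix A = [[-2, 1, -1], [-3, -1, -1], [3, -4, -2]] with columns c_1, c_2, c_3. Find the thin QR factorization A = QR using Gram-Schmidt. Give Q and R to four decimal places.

q_1 = c_1/‖c_1‖ = (-2, -3, 3)/4.6904 = (-0.4264, -0.6396, 0.6396).
r_{12} = q_1·c_2 = -2.3452.
u_2 = c_2 + 2.3452·q_1 = (0.0000, -2.5000, -2.5000).
‖u_2‖ = 3.5355, so q_2 = (0.0000, -0.7071, -0.7071).
r_{13} = q_1·c_3 = -0.2132; r_{23} = q_2·c_3 = 2.1213.
u_3 = c_3 + 0.2132·q_1 − 2.1213·q_2 = (-1.0909, 0.3636, -0.3636).
‖u_3‖ = 1.2060, so q_3 = (-0.9045, 0.3015, -0.3015).

Q = [[-0.4264, 0.0000, -0.9045], [-0.6396, -0.7071, 0.3015], [0.6396, -0.7071, -0.3015]], R = [[4.6904, -2.3452, -0.2132], [0.0000, 3.5355, 2.1213], [0.0000, 0.0000, 1.2060]]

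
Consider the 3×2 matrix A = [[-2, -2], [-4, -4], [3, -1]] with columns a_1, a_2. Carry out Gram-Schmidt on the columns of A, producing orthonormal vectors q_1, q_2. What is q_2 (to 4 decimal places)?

q_2 = (-0.2491, -0.4983, -0.8305)

a_1 = (-2, -4, 3); ‖a_1‖ = 5.3852, so q_1 = (-0.3714, -0.7428, 0.5571).
q_1·a_2 = (-0.3714)·(-2) + (-0.7428)·(-4) + 0.5571·(-1) = 3.1568.
u_2 = a_2 − 3.1568·q_1 = (-0.8276, -1.6552, -2.7586).
‖u_2‖ = 3.3218, so q_2 = (-0.2491, -0.4983, -0.8305).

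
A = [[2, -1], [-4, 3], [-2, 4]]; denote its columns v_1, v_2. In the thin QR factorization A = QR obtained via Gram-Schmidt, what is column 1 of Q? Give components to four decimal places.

q_1 = (0.4082, -0.8165, -0.4082)

v_1 = (2, -4, -2); ‖v_1‖ = 4.8990, so q_1 = (0.4082, -0.8165, -0.4082).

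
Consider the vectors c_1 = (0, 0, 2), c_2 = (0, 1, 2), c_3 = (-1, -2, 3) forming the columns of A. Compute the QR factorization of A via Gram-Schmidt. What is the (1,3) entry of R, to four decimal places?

r_{13} = 3.0000

e_1 = c_1/‖c_1‖ = (0, 0, 2)/2.0000 = (0.0000, 0.0000, 1.0000).
r_{13} = e_1·c_3 = 3.0000.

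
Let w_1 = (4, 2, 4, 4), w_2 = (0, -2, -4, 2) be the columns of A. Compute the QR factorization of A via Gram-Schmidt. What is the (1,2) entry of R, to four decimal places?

r_{12} = -1.6641

w_1 = (4, 2, 4, 4); ‖w_1‖ = 7.2111, so e_1 = (0.5547, 0.2774, 0.5547, 0.5547).
r_{12} = e_1·w_2 = -1.6641.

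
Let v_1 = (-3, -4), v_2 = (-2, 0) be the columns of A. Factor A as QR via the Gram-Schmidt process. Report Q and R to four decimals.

Q = [[-0.6000, -0.8000], [-0.8000, 0.6000]], R = [[5.0000, 1.2000], [0.0000, 1.6000]]

v_1 = (-3, -4); ‖v_1‖ = 5.0000, so e_1 = (-0.6000, -0.8000).
e_1·v_2 = (-0.6000)·(-2) + (-0.8000)·0 = 1.2000.
u_2 = v_2 − 1.2000·e_1 = (-1.2800, 0.9600).
‖u_2‖ = 1.6000, so e_2 = (-0.8000, 0.6000).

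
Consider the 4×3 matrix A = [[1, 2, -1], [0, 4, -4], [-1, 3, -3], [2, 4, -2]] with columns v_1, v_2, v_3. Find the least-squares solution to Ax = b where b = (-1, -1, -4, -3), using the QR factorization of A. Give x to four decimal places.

v_1 = (1, 0, -1, 2); ‖v_1‖ = 2.4495, so e_1 = (0.4082, 0.0000, -0.4082, 0.8165).
e_1·v_2 = 0.4082·2 + 0.0000·4 + (-0.4082)·3 + 0.8165·4 = 2.8577.
u_2 = v_2 − 2.8577·e_1 = (0.8333, 4.0000, 4.1667, 1.6667).
‖u_2‖ = 6.0690, so e_2 = (0.1373, 0.6591, 0.6865, 0.2746).
e_1·v_3 = 0.4082·(-1) + 0.0000·(-4) + (-0.4082)·(-3) + 0.8165·(-2) = -0.8165; e_2·v_3 = 0.1373·(-1) + 0.6591·(-4) + 0.6865·(-3) + 0.2746·(-2) = -5.3825.
u_3 = v_3 + 0.8165·e_1 + 5.3825·e_2 = (0.0724, -0.4525, 0.3620, 0.1448).
‖u_3‖ = 0.6017, so e_3 = (0.1203, -0.7521, 0.6017, 0.2407).
Qᵀb = (-1.2247, -4.3664, -2.4969).
Back-substitute: x_3 = -2.4969/0.6017 = -4.1500.
x_2 = (-4.3664 + 5.3825·(-4.1500))/6.0690 = -4.4000.
x_1 = (-1.2247 − 2.8577·(-4.4000) + 0.8165·(-4.1500))/2.4495 = 3.2500.

x = (3.2500, -4.4000, -4.1500)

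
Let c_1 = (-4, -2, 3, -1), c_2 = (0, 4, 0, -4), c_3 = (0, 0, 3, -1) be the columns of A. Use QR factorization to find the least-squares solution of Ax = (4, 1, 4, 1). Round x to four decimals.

c_1 = (-4, -2, 3, -1); ‖c_1‖ = 5.4772, so e_1 = (-0.7303, -0.3651, 0.5477, -0.1826).
e_1·c_2 = (-0.7303)·0 + (-0.3651)·4 + 0.5477·0 + (-0.1826)·(-4) = -0.7303.
u_2 = c_2 + 0.7303·e_1 = (-0.5333, 3.7333, 0.4000, -4.1333).
‖u_2‖ = 5.6095, so e_2 = (-0.0951, 0.6655, 0.0713, -0.7368).
e_1·c_3 = (-0.7303)·0 + (-0.3651)·0 + 0.5477·3 + (-0.1826)·(-1) = 1.8257; e_2·c_3 = (-0.0951)·0 + 0.6655·0 + 0.0713·3 + (-0.7368)·(-1) = 0.9508.
u_3 = c_3 − 1.8257·e_1 − 0.9508·e_2 = (1.4237, 0.0339, 1.9322, 0.0339).
‖u_3‖ = 2.4006, so e_3 = (0.5931, 0.0141, 0.8049, 0.0141).
Qᵀb = (-1.2780, -0.1664, 5.6201).
Back-substitute: x_3 = 5.6201/2.4006 = 2.3412.
x_2 = (-0.1664 − 0.9508·2.3412)/5.6095 = -0.4265.
x_1 = (-1.2780 + 0.7303·(-0.4265) − 1.8257·2.3412)/5.4772 = -1.0706.

x = (-1.0706, -0.4265, 2.3412)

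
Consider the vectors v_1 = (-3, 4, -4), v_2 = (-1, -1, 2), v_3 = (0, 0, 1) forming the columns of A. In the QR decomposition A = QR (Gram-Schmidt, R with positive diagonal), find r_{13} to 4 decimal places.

v_1 = (-3, 4, -4); ‖v_1‖ = 6.4031, so q_1 = (-0.4685, 0.6247, -0.6247).
r_{13} = q_1·v_3 = -0.6247.

r_{13} = -0.6247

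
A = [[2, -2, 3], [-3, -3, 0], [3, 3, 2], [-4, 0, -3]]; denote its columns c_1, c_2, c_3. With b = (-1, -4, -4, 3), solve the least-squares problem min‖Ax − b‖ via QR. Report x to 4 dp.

c_1 = (2, -3, 3, -4); ‖c_1‖ = 6.1644, so q_1 = (0.3244, -0.4867, 0.4867, -0.6489).
q_1·c_2 = 0.3244·(-2) + (-0.4867)·(-3) + 0.4867·3 + (-0.6489)·0 = 2.2711.
u_2 = c_2 − 2.2711·q_1 = (-2.7368, -1.8947, 1.8947, 1.4737).
‖u_2‖ = 4.1039, so q_2 = (-0.6669, -0.4617, 0.4617, 0.3591).
q_1·c_3 = 0.3244·3 + (-0.4867)·0 + 0.4867·2 + (-0.6489)·(-3) = 3.8933; q_2·c_3 = (-0.6669)·3 + (-0.4617)·0 + 0.4617·2 + 0.3591·(-3) = -2.1546.
u_3 = c_3 − 3.8933·q_1 + 2.1546·q_2 = (0.3000, 0.9000, 1.1000, 0.3000).
‖u_3‖ = 1.4832, so q_3 = (0.2023, 0.6068, 0.7416, 0.2023).
Qᵀb = (-2.2711, 1.7442, -4.9891).
Back-substitute: x_3 = -4.9891/1.4832 = -3.3636.
x_2 = (1.7442 + 2.1546·(-3.3636))/4.1039 = -1.3409.
x_1 = (-2.2711 − 2.2711·(-1.3409) − 3.8933·(-3.3636))/6.1644 = 2.2500.

x = (2.2500, -1.3409, -3.3636)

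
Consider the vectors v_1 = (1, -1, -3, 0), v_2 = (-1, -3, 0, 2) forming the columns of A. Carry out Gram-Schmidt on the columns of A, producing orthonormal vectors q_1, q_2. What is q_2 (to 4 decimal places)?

v_1 = (1, -1, -3, 0); ‖v_1‖ = 3.3166, so q_1 = (0.3015, -0.3015, -0.9045, 0.0000).
q_1·v_2 = 0.3015·(-1) + (-0.3015)·(-3) + (-0.9045)·0 + 0.0000·2 = 0.6030.
u_2 = v_2 − 0.6030·q_1 = (-1.1818, -2.8182, 0.5455, 2.0000).
‖u_2‖ = 3.6927, so q_2 = (-0.3200, -0.7632, 0.1477, 0.5416).

q_2 = (-0.3200, -0.7632, 0.1477, 0.5416)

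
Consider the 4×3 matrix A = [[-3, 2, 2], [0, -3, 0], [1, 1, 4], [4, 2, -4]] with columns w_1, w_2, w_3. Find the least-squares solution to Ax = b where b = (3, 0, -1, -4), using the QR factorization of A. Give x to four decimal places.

x = (-1.0000, 0.0000, 0.0000)

e_1 = w_1/‖w_1‖ = (-3, 0, 1, 4)/5.0990 = (-0.5883, 0.0000, 0.1961, 0.7845).
r_{12} = e_1·w_2 = 0.5883.
u_2 = w_2 − 0.5883·e_1 = (2.3462, -3.0000, 0.8846, 1.5385).
‖u_2‖ = 4.2016, so e_2 = (0.5584, -0.7140, 0.2105, 0.3662).
r_{13} = e_1·w_3 = -3.5301; r_{23} = e_2·w_3 = 0.4943.
u_3 = w_3 + 3.5301·e_1 − 0.4943·e_2 = (-0.3529, 0.3529, 4.5882, -1.4118).
‖u_3‖ = 4.8264, so e_3 = (-0.0731, 0.0731, 0.9507, -0.2925).
Qᵀb = (-5.0990, 0.0000, 0.0000).
Back-substitute: x_3 = 0.0000/4.8264 = 0.0000.
x_2 = (0.0000 − 0.4943·0.0000)/4.2016 = 0.0000.
x_1 = (-5.0990 − 0.5883·0.0000 + 3.5301·0.0000)/5.0990 = -1.0000.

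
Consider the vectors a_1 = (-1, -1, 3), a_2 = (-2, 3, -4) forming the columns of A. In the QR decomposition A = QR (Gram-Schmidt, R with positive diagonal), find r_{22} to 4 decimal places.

a_1 = (-1, -1, 3); ‖a_1‖ = 3.3166, so q_1 = (-0.3015, -0.3015, 0.9045).
q_1·a_2 = (-0.3015)·(-2) + (-0.3015)·3 + 0.9045·(-4) = -3.9196.
u_2 = a_2 + 3.9196·q_1 = (-3.1818, 1.8182, -0.4545).
r_{22} = ‖u_2‖ = 3.6927.

r_{22} = 3.6927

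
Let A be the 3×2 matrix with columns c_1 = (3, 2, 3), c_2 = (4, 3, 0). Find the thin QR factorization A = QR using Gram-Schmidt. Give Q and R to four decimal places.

c_1 = (3, 2, 3); ‖c_1‖ = 4.6904, so e_1 = (0.6396, 0.4264, 0.6396).
e_1·c_2 = 0.6396·4 + 0.4264·3 + 0.6396·0 = 3.8376.
u_2 = c_2 − 3.8376·e_1 = (1.5455, 1.3636, -2.4545).
‖u_2‖ = 3.2051, so e_2 = (0.4822, 0.4255, -0.7658).

Q = [[0.6396, 0.4822], [0.4264, 0.4255], [0.6396, -0.7658]], R = [[4.6904, 3.8376], [0.0000, 3.2051]]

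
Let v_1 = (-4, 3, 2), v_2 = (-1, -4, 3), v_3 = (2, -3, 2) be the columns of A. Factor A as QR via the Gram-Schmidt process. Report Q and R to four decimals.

v_1 = (-4, 3, 2); ‖v_1‖ = 5.3852, so e_1 = (-0.7428, 0.5571, 0.3714).
e_1·v_2 = (-0.7428)·(-1) + 0.5571·(-4) + 0.3714·3 = -0.3714.
u_2 = v_2 + 0.3714·e_1 = (-1.2759, -3.7931, 3.1379).
‖u_2‖ = 5.0855, so e_2 = (-0.2509, -0.7459, 0.6170).
e_1·v_3 = (-0.7428)·2 + 0.5571·(-3) + 0.3714·2 = -2.4140; e_2·v_3 = (-0.2509)·2 + (-0.7459)·(-3) + 0.6170·2 = 2.9699.
u_3 = v_3 + 2.4140·e_1 − 2.9699·e_2 = (0.9520, 0.5600, 1.0640).
‖u_3‖ = 1.5336, so e_3 = (0.6208, 0.3651, 0.6938).

Q = [[-0.7428, -0.2509, 0.6208], [0.5571, -0.7459, 0.3651], [0.3714, 0.6170, 0.6938]], R = [[5.3852, -0.3714, -2.4140], [0.0000, 5.0855, 2.9699], [0.0000, 0.0000, 1.5336]]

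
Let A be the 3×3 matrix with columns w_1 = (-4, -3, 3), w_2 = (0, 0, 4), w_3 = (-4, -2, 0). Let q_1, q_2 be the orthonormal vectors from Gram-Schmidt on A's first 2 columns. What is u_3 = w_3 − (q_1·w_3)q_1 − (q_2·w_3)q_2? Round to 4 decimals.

u_3 = (-0.4800, 0.6400, 0.0000)

w_1 = (-4, -3, 3); ‖w_1‖ = 5.8310, so q_1 = (-0.6860, -0.5145, 0.5145).
q_1·w_2 = (-0.6860)·0 + (-0.5145)·0 + 0.5145·4 = 2.0580.
u_2 = w_2 − 2.0580·q_1 = (1.4118, 1.0588, 2.9412).
‖u_2‖ = 3.4300, so q_2 = (0.4116, 0.3087, 0.8575).
q_1·w_3 = (-0.6860)·(-4) + (-0.5145)·(-2) + 0.5145·0 = 3.7730; q_2·w_3 = 0.4116·(-4) + 0.3087·(-2) + 0.8575·0 = -2.2638.
u_3 = w_3 − 3.7730·q_1 + 2.2638·q_2 = (-0.4800, 0.6400, 0.0000).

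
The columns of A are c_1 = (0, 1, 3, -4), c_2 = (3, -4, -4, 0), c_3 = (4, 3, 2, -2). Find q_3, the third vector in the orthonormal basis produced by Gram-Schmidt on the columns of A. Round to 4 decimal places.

q_1 = c_1/‖c_1‖ = (0, 1, 3, -4)/5.0990 = (0.0000, 0.1961, 0.5883, -0.7845).
r_{12} = q_1·c_2 = -3.1379.
u_2 = c_2 + 3.1379·q_1 = (3.0000, -3.3846, -2.1538, -2.4615).
‖u_2‖ = 5.5816, so q_2 = (0.5375, -0.6064, -0.3859, -0.4410).
r_{13} = q_1·c_3 = 3.3340; r_{23} = q_2·c_3 = 0.4410.
u_3 = c_3 − 3.3340·q_1 − 0.4410·q_2 = (3.7630, 2.6136, 0.2086, 0.8099).
‖u_3‖ = 4.6573, so q_3 = (0.8080, 0.5612, 0.0448, 0.1739).

q_3 = (0.8080, 0.5612, 0.0448, 0.1739)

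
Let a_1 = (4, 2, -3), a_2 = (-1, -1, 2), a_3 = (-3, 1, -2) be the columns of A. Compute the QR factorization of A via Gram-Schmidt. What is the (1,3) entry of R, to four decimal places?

a_1 = (4, 2, -3); ‖a_1‖ = 5.3852, so e_1 = (0.7428, 0.3714, -0.5571).
r_{13} = e_1·a_3 = -0.7428.

r_{13} = -0.7428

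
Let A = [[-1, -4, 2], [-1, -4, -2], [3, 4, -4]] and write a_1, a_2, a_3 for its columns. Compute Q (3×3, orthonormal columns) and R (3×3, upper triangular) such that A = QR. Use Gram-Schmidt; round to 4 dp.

Q = [[-0.3015, -0.6396, 0.7071], [-0.3015, -0.6396, -0.7071], [0.9045, -0.4264, 0.0000]], R = [[3.3166, 6.0302, -3.6181], [0.0000, 3.4112, 1.7056], [0.0000, 0.0000, 2.8284]]

a_1 = (-1, -1, 3); ‖a_1‖ = 3.3166, so q_1 = (-0.3015, -0.3015, 0.9045).
q_1·a_2 = (-0.3015)·(-4) + (-0.3015)·(-4) + 0.9045·4 = 6.0302.
u_2 = a_2 − 6.0302·q_1 = (-2.1818, -2.1818, -1.4545).
‖u_2‖ = 3.4112, so q_2 = (-0.6396, -0.6396, -0.4264).
q_1·a_3 = (-0.3015)·2 + (-0.3015)·(-2) + 0.9045·(-4) = -3.6181; q_2·a_3 = (-0.6396)·2 + (-0.6396)·(-2) + (-0.4264)·(-4) = 1.7056.
u_3 = a_3 + 3.6181·q_1 − 1.7056·q_2 = (2.0000, -2.0000, 0.0000).
‖u_3‖ = 2.8284, so q_3 = (0.7071, -0.7071, 0.0000).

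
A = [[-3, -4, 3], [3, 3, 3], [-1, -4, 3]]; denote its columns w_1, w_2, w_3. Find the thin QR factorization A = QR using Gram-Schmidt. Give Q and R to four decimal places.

w_1 = (-3, 3, -1); ‖w_1‖ = 4.3589, so e_1 = (-0.6882, 0.6882, -0.2294).
e_1·w_2 = (-0.6882)·(-4) + 0.6882·3 + (-0.2294)·(-4) = 5.7354.
u_2 = w_2 − 5.7354·e_1 = (-0.0526, -0.9474, -2.6842).
‖u_2‖ = 2.8470, so e_2 = (-0.0185, -0.3328, -0.9428).
e_1·w_3 = (-0.6882)·3 + 0.6882·3 + (-0.2294)·3 = -0.6882; e_2·w_3 = (-0.0185)·3 + (-0.3328)·3 + (-0.9428)·3 = -3.8822.
u_3 = w_3 + 0.6882·e_1 + 3.8822·e_2 = (2.4545, 2.1818, -0.8182).
‖u_3‖ = 3.3845, so e_3 = (0.7252, 0.6447, -0.2417).

Q = [[-0.6882, -0.0185, 0.7252], [0.6882, -0.3328, 0.6447], [-0.2294, -0.9428, -0.2417]], R = [[4.3589, 5.7354, -0.6882], [0.0000, 2.8470, -3.8822], [0.0000, 0.0000, 3.3845]]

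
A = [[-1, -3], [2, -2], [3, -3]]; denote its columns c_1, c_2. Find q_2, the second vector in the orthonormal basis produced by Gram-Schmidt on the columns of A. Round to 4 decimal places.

q_2 = (-0.9636, -0.1482, -0.2224)

c_1 = (-1, 2, 3); ‖c_1‖ = 3.7417, so q_1 = (-0.2673, 0.5345, 0.8018).
q_1·c_2 = (-0.2673)·(-3) + 0.5345·(-2) + 0.8018·(-3) = -2.6726.
u_2 = c_2 + 2.6726·q_1 = (-3.7143, -0.5714, -0.8571).
‖u_2‖ = 3.8545, so q_2 = (-0.9636, -0.1482, -0.2224).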